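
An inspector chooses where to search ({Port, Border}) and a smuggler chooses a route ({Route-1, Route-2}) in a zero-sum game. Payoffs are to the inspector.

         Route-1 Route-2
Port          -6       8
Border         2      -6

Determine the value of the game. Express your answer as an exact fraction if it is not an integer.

Row minima: Port → -6, Border → -6; maximin = -6.
Column maxima: Route-1 → 2, Route-2 → 8; minimax = 2.
-6 ≠ 2, so there is no saddle point; optimal play is mixed.
Let the inspector play Port with probability p. Expected payoff against Route-1: (-6)p + 2(1−p) = −8p + 2; against Route-2: 8p + (-6)(1−p) = 14p − 6.
Setting these equal: −8p + 2 = 14p − 6 ⇒ −22p = -8 ⇒ p = 4/11, and the value is (-8)·(4/11) + 2 = -10/11.
For the smuggler: with q = P(Route-1), equating Port's and Border's payoffs gives −14q + 8 = 8q − 6 ⇒ q = 7/11.

-10/11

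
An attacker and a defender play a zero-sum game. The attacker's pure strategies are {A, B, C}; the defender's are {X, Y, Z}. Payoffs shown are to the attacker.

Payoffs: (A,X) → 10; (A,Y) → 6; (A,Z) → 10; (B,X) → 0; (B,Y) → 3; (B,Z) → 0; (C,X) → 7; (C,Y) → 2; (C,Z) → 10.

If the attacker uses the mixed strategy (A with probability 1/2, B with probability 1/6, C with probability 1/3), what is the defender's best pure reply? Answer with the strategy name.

Y

If the defender plays X, the attacker's expected payoff is (1/2)·10 + (1/6)·0 + (1/3)·7 = 22/3.
If the defender plays Y, the attacker's expected payoff is (1/2)·6 + (1/6)·3 + (1/3)·2 = 25/6.
If the defender plays Z, the attacker's expected payoff is (1/2)·10 + (1/6)·0 + (1/3)·10 = 25/3.
The defender minimizes the attacker's payoff; the smallest is 25/6, so the best response is Y.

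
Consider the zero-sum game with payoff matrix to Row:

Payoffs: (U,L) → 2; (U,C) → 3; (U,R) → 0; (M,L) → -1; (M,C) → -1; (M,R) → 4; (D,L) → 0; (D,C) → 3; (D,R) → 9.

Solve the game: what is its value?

18/11

Row minima: U → 0, M → -1, D → 0; maximin = 0.
Column maxima: L → 2, C → 3, R → 9; minimax = 2.
0 ≠ 2, so there is no saddle point; optimal play is mixed.
M is strictly dominated by D, so Row never plays it.
With M eliminated, C is strictly dominated by L (it gives Row strictly more in every remaining row), so Column never plays it.
On the remaining 2×2 (U, D vs L, R):
Let Row play U with probability p. Expected payoff against L: 2p + 0(1−p) = 2p; against R: 0p + 9(1−p) = −9p + 9.
Setting these equal: 2p = −9p + 9 ⇒ 11p = 9 ⇒ p = 9/11, and the value is (2)·(9/11) = 18/11.
For Column: with q = P(L), equating U's and D's payoffs gives 2q = −9q + 9 ⇒ q = 9/11.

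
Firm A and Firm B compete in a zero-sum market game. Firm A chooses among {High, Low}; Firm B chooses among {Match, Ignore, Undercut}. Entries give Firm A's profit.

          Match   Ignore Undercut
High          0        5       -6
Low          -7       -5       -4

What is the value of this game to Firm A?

Row minima: High → -6, Low → -7; maximin = -6.
Column maxima: Match → 0, Ignore → 5, Undercut → -4; minimax = -4.
-6 ≠ -4, so there is no saddle point; optimal play is mixed.
Ignore is strictly dominated by Match (it gives Firm A strictly more in every row), so Firm B never plays it.
On the remaining 2×2 (High, Low vs Match, Undercut):
Let Firm A play High with probability p. Expected payoff against Match: 0p + (-7)(1−p) = 7p − 7; against Undercut: (-6)p + (-4)(1−p) = −2p − 4.
Setting these equal: 7p − 7 = −2p − 4 ⇒ 9p = 3 ⇒ p = 1/3, and the value is (7)·(1/3) − 7 = -14/3.
For Firm B: with q = P(Match), equating High's and Low's payoffs gives 6q − 6 = −3q − 4 ⇒ q = 2/9.

-14/3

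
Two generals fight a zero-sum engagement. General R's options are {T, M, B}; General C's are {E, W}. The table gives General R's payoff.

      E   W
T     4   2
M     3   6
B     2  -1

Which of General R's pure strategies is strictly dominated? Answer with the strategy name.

B

T gives a strictly higher payoff than B against every column: 4 > 2, 2 > -1.
So B is strictly dominated and General R never plays it.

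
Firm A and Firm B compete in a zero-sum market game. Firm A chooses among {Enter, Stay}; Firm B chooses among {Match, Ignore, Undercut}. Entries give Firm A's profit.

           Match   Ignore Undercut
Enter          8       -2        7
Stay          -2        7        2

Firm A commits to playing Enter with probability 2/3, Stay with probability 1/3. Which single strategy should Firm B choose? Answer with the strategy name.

Ignore

If Firm B plays Match, Firm A's expected payoff is (2/3)·8 + (1/3)·(-2) = 14/3.
If Firm B plays Ignore, Firm A's expected payoff is (2/3)·(-2) + (1/3)·7 = 1.
If Firm B plays Undercut, Firm A's expected payoff is (2/3)·7 + (1/3)·2 = 16/3.
Firm B minimizes Firm A's payoff; the smallest is 1, so the best response is Ignore.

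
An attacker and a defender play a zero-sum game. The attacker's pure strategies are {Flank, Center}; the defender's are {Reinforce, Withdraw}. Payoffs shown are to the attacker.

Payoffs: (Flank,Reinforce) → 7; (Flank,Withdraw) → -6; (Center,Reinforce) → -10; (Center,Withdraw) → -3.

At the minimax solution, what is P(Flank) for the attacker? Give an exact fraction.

Row minima: Flank → -6, Center → -10; maximin = -6.
Column maxima: Reinforce → 7, Withdraw → -3; minimax = -3.
-6 ≠ -3, so there is no saddle point; optimal play is mixed.
Let the attacker play Flank with probability p. Expected payoff against Reinforce: 7p + (-10)(1−p) = 17p − 10; against Withdraw: (-6)p + (-3)(1−p) = −3p − 3.
Setting these equal: 17p − 10 = −3p − 3 ⇒ 20p = 7 ⇒ p = 7/20, and the value is (17)·(7/20) − 10 = -81/20.
For the defender: with q = P(Reinforce), equating Flank's and Center's payoffs gives 13q − 6 = −7q − 3 ⇒ q = 3/20.

7/20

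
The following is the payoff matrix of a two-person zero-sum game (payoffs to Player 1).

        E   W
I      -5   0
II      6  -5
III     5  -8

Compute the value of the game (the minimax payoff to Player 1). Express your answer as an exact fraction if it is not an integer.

-25/16

Row minima: I → -5, II → -5, III → -8; maximin = -5.
Column maxima: E → 6, W → 0; minimax = 0.
-5 ≠ 0, so there is no saddle point; optimal play is mixed.
III is strictly dominated by II, so Player 1 never plays it.
On the remaining 2×2 (I, II vs E, W):
Let Player 1 play I with probability p. Expected payoff against E: (-5)p + 6(1−p) = −11p + 6; against W: 0p + (-5)(1−p) = 5p − 5.
Setting these equal: −11p + 6 = 5p − 5 ⇒ −16p = -11 ⇒ p = 11/16, and the value is (-11)·(11/16) + 6 = -25/16.
For Player 2: with q = P(E), equating I's and II's payoffs gives −5q = 11q − 5 ⇒ q = 5/16.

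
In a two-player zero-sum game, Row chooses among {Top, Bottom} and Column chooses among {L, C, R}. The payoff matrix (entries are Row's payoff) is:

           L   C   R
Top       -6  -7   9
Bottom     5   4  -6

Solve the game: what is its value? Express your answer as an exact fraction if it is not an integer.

Row minima: Top → -7, Bottom → -6; maximin = -6.
Column maxima: L → 5, C → 4, R → 9; minimax = 4.
-6 ≠ 4, so there is no saddle point; optimal play is mixed.
L is strictly dominated by C (it gives Row strictly more in every row), so Column never plays it.
On the remaining 2×2 (Top, Bottom vs C, R):
Let Row play Top with probability p. Expected payoff against C: (-7)p + 4(1−p) = −11p + 4; against R: 9p + (-6)(1−p) = 15p − 6.
Setting these equal: −11p + 4 = 15p − 6 ⇒ −26p = -10 ⇒ p = 5/13, and the value is (-11)·(5/13) + 4 = -3/13.
For Column: with q = P(C), equating Top's and Bottom's payoffs gives −16q + 9 = 10q − 6 ⇒ q = 15/26.

-3/13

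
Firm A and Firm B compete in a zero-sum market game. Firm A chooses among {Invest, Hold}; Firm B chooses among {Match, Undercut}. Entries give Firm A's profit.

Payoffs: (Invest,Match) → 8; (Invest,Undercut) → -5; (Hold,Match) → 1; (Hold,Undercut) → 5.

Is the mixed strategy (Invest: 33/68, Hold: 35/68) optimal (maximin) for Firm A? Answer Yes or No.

Against Match this mix gives (33/68)·8 + (35/68)·1 = 299/68.
Against Undercut this mix gives (33/68)·(-5) + (35/68)·5 = 5/34.
Firm B will play Undercut, holding Firm A to 5/34. Shifting weight toward the row that does better against Undercut would raise this floor (the equalizing mix achieves 45/17 against both Undercut and Match), so the proposed strategy is not optimal.

No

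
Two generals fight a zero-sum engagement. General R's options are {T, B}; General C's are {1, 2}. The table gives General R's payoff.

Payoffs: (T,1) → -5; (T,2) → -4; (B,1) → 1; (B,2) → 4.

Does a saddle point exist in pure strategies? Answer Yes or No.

Row minima: T → -5, B → 1; maximin = 1.
Column maxima: 1 → 1, 2 → 4; minimax = 1.
maximin = minimax = 1, so a saddle point exists.

Yes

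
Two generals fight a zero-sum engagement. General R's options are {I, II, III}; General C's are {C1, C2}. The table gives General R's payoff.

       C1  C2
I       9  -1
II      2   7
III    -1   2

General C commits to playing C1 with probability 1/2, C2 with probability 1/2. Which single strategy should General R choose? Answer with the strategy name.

Expected payoff of I: (1/2)·9 + (1/2)·(-1) = 4.
Expected payoff of II: (1/2)·2 + (1/2)·7 = 9/2.
Expected payoff of III: (1/2)·(-1) + (1/2)·2 = 1/2.
The largest is 9/2, so General R's best response is II.

II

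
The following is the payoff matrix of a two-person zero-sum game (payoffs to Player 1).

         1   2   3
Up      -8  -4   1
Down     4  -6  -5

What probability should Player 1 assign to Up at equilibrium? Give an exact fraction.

5/7

Row minima: Up → -8, Down → -6; maximin = -6.
Column maxima: 1 → 4, 2 → -4, 3 → 1; minimax = -4.
-6 ≠ -4, so there is no saddle point; optimal play is mixed.
3 is strictly dominated by 2 (it gives Player 1 strictly more in every row), so Player 2 never plays it.
On the remaining 2×2 (Up, Down vs 1, 2):
Let Player 1 play Up with probability p. Expected payoff against 1: (-8)p + 4(1−p) = −12p + 4; against 2: (-4)p + (-6)(1−p) = 2p − 6.
Setting these equal: −12p + 4 = 2p − 6 ⇒ −14p = -10 ⇒ p = 5/7, and the value is (-12)·(5/7) + 4 = -32/7.
For Player 2: with q = P(1), equating Up's and Down's payoffs gives −4q − 4 = 10q − 6 ⇒ q = 1/7.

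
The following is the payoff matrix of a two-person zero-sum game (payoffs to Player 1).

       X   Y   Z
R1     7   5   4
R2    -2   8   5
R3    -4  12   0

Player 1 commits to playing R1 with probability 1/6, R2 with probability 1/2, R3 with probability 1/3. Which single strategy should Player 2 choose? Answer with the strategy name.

If Player 2 plays X, Player 1's expected payoff is (1/6)·7 + (1/2)·(-2) + (1/3)·(-4) = -7/6.
If Player 2 plays Y, Player 1's expected payoff is (1/6)·5 + (1/2)·8 + (1/3)·12 = 53/6.
If Player 2 plays Z, Player 1's expected payoff is (1/6)·4 + (1/2)·5 + (1/3)·0 = 19/6.
Player 2 minimizes Player 1's payoff; the smallest is -7/6, so the best response is X.

X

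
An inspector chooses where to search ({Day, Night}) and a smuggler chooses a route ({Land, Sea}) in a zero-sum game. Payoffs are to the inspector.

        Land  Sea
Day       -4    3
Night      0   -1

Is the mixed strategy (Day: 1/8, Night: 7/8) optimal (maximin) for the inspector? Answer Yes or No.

Yes

Against Land this mix gives (1/8)·(-4) + (7/8)·0 = -1/2.
Against Sea this mix gives (1/8)·3 + (7/8)·(-1) = -1/2.
All of the smuggler's active replies (Land, Sea) yield -1/2, and no column does worse for the inspector. The mix makes the smuggler indifferent and guarantees -1/2, so it is optimal.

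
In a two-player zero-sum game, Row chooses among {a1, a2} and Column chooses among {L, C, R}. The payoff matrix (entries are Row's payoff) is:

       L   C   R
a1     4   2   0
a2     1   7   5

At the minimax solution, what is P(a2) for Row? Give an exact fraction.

1/2

Row minima: a1 → 0, a2 → 1; maximin = 1.
Column maxima: L → 4, C → 7, R → 5; minimax = 4.
1 ≠ 4, so there is no saddle point; optimal play is mixed.
C is strictly dominated by R (it gives Row strictly more in every row), so Column never plays it.
On the remaining 2×2 (a1, a2 vs L, R):
Let Row play a1 with probability p. Expected payoff against L: 4p + 1(1−p) = 3p + 1; against R: 0p + 5(1−p) = −5p + 5.
Setting these equal: 3p + 1 = −5p + 5 ⇒ 8p = 4 ⇒ p = 1/2, and the value is (3)·(1/2) + 1 = 5/2.
For Column: with q = P(L), equating a1's and a2's payoffs gives 4q = −4q + 5 ⇒ q = 5/8.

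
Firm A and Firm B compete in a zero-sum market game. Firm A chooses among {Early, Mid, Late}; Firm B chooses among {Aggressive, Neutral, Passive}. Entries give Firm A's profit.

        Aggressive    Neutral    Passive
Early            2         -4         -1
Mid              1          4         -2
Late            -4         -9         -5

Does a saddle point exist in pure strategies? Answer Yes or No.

Row minima: Early → -4, Mid → -2, Late → -9; maximin = -2.
Column maxima: Aggressive → 2, Neutral → 4, Passive → -1; minimax = -1.
-2 ≠ -1, so no pure-strategy equilibrium exists.

No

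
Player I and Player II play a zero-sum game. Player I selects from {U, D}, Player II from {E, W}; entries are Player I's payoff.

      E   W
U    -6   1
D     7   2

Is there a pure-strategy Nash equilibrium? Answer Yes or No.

Yes

Row minima: U → -6, D → 2; maximin = 2.
Column maxima: E → 7, W → 2; minimax = 2.
maximin = minimax = 2, so a saddle point exists.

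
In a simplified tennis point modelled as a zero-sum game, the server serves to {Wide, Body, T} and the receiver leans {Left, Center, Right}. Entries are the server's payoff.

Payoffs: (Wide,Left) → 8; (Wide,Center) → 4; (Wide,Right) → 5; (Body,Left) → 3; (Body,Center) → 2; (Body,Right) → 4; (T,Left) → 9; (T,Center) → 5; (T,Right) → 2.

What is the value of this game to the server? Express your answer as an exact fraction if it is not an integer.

17/4

Row minima: Wide → 4, Body → 2, T → 2; maximin = 4.
Column maxima: Left → 9, Center → 5, Right → 5; minimax = 5.
4 ≠ 5, so there is no saddle point; optimal play is mixed.
Body is strictly dominated by Wide, so the server never plays it.
Left is strictly dominated by Center (it gives the server strictly more in every row), so the receiver never plays it.
On the remaining 2×2 (Wide, T vs Center, Right):
Let the server play Wide with probability p. Expected payoff against Center: 4p + 5(1−p) = −p + 5; against Right: 5p + 2(1−p) = 3p + 2.
Setting these equal: −p + 5 = 3p + 2 ⇒ −4p = -3 ⇒ p = 3/4, and the value is (-1)·(3/4) + 5 = 17/4.
For the receiver: with q = P(Center), equating Wide's and T's payoffs gives −q + 5 = 3q + 2 ⇒ q = 3/4.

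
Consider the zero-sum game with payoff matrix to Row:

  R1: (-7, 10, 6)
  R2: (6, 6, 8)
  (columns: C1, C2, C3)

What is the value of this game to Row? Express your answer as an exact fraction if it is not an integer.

6

Row minima: R1 → -7, R2 → 6; maximin = 6.
Column maxima: C1 → 6, C2 → 10, C3 → 8; minimax = 6.
Since maximin = minimax = 6, there is a saddle point and the value is 6.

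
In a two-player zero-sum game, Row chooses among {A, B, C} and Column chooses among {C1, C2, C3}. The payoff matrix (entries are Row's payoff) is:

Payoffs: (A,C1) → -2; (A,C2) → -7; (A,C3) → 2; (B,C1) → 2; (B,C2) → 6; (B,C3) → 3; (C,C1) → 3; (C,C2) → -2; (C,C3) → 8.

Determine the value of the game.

Row minima: A → -7, B → 2, C → -2; maximin = 2.
Column maxima: C1 → 3, C2 → 6, C3 → 8; minimax = 3.
2 ≠ 3, so there is no saddle point; optimal play is mixed.
A is strictly dominated by B, so Row never plays it.
C3 is strictly dominated by C1 (it gives Row strictly more in every row), so Column never plays it.
On the remaining 2×2 (B, C vs C1, C2):
Let Row play B with probability p. Expected payoff against C1: 2p + 3(1−p) = −p + 3; against C2: 6p + (-2)(1−p) = 8p − 2.
Setting these equal: −p + 3 = 8p − 2 ⇒ −9p = -5 ⇒ p = 5/9, and the value is (-1)·(5/9) + 3 = 22/9.
For Column: with q = P(C1), equating B's and C's payoffs gives −4q + 6 = 5q − 2 ⇒ q = 8/9.

22/9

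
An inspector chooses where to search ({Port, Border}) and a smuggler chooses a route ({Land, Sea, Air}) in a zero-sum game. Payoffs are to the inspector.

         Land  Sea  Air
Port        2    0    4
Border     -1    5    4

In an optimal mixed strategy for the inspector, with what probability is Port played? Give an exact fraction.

3/4

Row minima: Port → 0, Border → -1; maximin = 0.
Column maxima: Land → 2, Sea → 5, Air → 4; minimax = 2.
0 ≠ 2, so there is no saddle point; optimal play is mixed.
Air is strictly dominated by Land (it gives the inspector strictly more in every row), so the smuggler never plays it.
On the remaining 2×2 (Port, Border vs Land, Sea):
Let the inspector play Port with probability p. Expected payoff against Land: 2p + (-1)(1−p) = 3p − 1; against Sea: 0p + 5(1−p) = −5p + 5.
Setting these equal: 3p − 1 = −5p + 5 ⇒ 8p = 6 ⇒ p = 3/4, and the value is (3)·(3/4) − 1 = 5/4.
For the smuggler: with q = P(Land), equating Port's and Border's payoffs gives 2q = −6q + 5 ⇒ q = 5/8.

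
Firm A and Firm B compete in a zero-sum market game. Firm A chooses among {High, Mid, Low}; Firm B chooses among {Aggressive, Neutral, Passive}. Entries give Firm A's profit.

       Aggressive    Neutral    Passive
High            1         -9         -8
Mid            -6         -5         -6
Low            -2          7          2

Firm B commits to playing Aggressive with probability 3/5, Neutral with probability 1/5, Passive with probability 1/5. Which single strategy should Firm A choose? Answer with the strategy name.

Expected payoff of High: (3/5)·1 + (1/5)·(-9) + (1/5)·(-8) = -14/5.
Expected payoff of Mid: (3/5)·(-6) + (1/5)·(-5) + (1/5)·(-6) = -29/5.
Expected payoff of Low: (3/5)·(-2) + (1/5)·7 + (1/5)·2 = 3/5.
The largest is 3/5, so Firm A's best response is Low.

Low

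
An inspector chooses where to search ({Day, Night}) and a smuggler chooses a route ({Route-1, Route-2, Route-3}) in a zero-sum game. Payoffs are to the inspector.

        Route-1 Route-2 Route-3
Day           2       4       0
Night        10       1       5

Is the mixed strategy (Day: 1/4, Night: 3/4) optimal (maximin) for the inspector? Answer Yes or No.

Against Route-1 this mix gives (1/4)·2 + (3/4)·10 = 8.
Against Route-2 this mix gives (1/4)·4 + (3/4)·1 = 7/4.
Against Route-3 this mix gives (1/4)·0 + (3/4)·5 = 15/4.
The smuggler will play Route-2, holding the inspector to 7/4. Shifting weight toward the row that does better against Route-2 would raise this floor (the equalizing mix achieves 5/2 against both Route-2 and Route-3), so the proposed strategy is not optimal.

No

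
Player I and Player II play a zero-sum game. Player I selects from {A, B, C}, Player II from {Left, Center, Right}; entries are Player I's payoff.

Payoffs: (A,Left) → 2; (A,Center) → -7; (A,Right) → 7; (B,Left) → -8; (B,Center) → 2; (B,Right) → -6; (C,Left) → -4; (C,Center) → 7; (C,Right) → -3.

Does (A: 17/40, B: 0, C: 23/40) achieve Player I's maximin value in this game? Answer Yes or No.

No

Against Left this mix gives (17/40)·2 + (23/40)·(-4) = -29/20.
Against Center this mix gives (17/40)·(-7) + (23/40)·7 = 21/20.
Against Right this mix gives (17/40)·7 + (23/40)·(-3) = 5/4.
Player II will play Left, holding Player I to -29/20. Shifting weight toward the row that does better against Left would raise this floor (the equalizing mix achieves -7/10 against both Left and Center), so the proposed strategy is not optimal.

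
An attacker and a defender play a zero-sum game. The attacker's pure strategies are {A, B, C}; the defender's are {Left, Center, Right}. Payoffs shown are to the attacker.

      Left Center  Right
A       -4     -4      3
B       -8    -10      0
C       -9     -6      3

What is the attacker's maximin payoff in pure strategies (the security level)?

-4

Row minima: A → -4, B → -10, C → -9.
The best of these is -4.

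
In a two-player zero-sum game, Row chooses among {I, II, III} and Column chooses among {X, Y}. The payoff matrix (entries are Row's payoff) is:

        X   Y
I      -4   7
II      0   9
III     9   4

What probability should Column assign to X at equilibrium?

5/14

Row minima: I → -4, II → 0, III → 4; maximin = 4.
Column maxima: X → 9, Y → 9; minimax = 9.
4 ≠ 9, so there is no saddle point; optimal play is mixed.
I is strictly dominated by II, so Row never plays it.
On the remaining 2×2 (II, III vs X, Y):
Let Row play II with probability p. Expected payoff against X: 0p + 9(1−p) = −9p + 9; against Y: 9p + 4(1−p) = 5p + 4.
Setting these equal: −9p + 9 = 5p + 4 ⇒ −14p = -5 ⇒ p = 5/14, and the value is (-9)·(5/14) + 9 = 81/14.
For Column: with q = P(X), equating II's and III's payoffs gives −9q + 9 = 5q + 4 ⇒ q = 5/14.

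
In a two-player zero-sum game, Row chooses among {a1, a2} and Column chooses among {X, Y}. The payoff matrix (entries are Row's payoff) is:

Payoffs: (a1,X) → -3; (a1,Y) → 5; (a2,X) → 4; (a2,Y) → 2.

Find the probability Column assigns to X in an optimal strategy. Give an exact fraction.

Row minima: a1 → -3, a2 → 2; maximin = 2.
Column maxima: X → 4, Y → 5; minimax = 4.
2 ≠ 4, so there is no saddle point; optimal play is mixed.
Let Row play a1 with probability p. Expected payoff against X: (-3)p + 4(1−p) = −7p + 4; against Y: 5p + 2(1−p) = 3p + 2.
Setting these equal: −7p + 4 = 3p + 2 ⇒ −10p = -2 ⇒ p = 1/5, and the value is (-7)·(1/5) + 4 = 13/5.
For Column: with q = P(X), equating a1's and a2's payoffs gives −8q + 5 = 2q + 2 ⇒ q = 3/10.

3/10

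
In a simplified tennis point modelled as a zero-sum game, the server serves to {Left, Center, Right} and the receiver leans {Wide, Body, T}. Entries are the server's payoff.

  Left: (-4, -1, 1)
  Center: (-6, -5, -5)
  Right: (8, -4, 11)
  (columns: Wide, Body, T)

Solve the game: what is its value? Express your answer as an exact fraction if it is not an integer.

Row minima: Left → -4, Center → -6, Right → -4; maximin = -4.
Column maxima: Wide → 8, Body → -1, T → 11; minimax = -1.
-4 ≠ -1, so there is no saddle point; optimal play is mixed.
Center is strictly dominated by Left, so the server never plays it.
T is strictly dominated by Wide (it gives the server strictly more in every row), so the receiver never plays it.
On the remaining 2×2 (Left, Right vs Wide, Body):
Let the server play Left with probability p. Expected payoff against Wide: (-4)p + 8(1−p) = −12p + 8; against Body: (-1)p + (-4)(1−p) = 3p − 4.
Setting these equal: −12p + 8 = 3p − 4 ⇒ −15p = -12 ⇒ p = 4/5, and the value is (-12)·(4/5) + 8 = -8/5.
For the receiver: with q = P(Wide), equating Left's and Right's payoffs gives −3q − 1 = 12q − 4 ⇒ q = 1/5.

-8/5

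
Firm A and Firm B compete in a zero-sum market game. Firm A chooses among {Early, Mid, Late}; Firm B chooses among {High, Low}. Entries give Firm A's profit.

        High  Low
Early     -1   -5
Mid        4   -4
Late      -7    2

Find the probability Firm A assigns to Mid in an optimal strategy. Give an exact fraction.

9/17

Row minima: Early → -5, Mid → -4, Late → -7; maximin = -4.
Column maxima: High → 4, Low → 2; minimax = 2.
-4 ≠ 2, so there is no saddle point; optimal play is mixed.
Early is strictly dominated by Mid, so Firm A never plays it.
On the remaining 2×2 (Mid, Late vs High, Low):
Let Firm A play Mid with probability p. Expected payoff against High: 4p + (-7)(1−p) = 11p − 7; against Low: (-4)p + 2(1−p) = −6p + 2.
Setting these equal: 11p − 7 = −6p + 2 ⇒ 17p = 9 ⇒ p = 9/17, and the value is (11)·(9/17) − 7 = -20/17.
For Firm B: with q = P(High), equating Mid's and Late's payoffs gives 8q − 4 = −9q + 2 ⇒ q = 6/17.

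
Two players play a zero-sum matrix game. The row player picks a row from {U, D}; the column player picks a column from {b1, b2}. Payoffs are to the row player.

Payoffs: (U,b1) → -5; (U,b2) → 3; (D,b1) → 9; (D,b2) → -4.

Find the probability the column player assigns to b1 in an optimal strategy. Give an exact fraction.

Row minima: U → -5, D → -4; maximin = -4.
Column maxima: b1 → 9, b2 → 3; minimax = 3.
-4 ≠ 3, so there is no saddle point; optimal play is mixed.
Let the row player play U with probability p. Expected payoff against b1: (-5)p + 9(1−p) = −14p + 9; against b2: 3p + (-4)(1−p) = 7p − 4.
Setting these equal: −14p + 9 = 7p − 4 ⇒ −21p = -13 ⇒ p = 13/21, and the value is (-14)·(13/21) + 9 = 1/3.
For the column player: with q = P(b1), equating U's and D's payoffs gives −8q + 3 = 13q − 4 ⇒ q = 1/3.

1/3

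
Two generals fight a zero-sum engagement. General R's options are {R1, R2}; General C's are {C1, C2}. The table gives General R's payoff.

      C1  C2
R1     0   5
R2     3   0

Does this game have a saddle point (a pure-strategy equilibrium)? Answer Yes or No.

Row minima: R1 → 0, R2 → 0; maximin = 0.
Column maxima: C1 → 3, C2 → 5; minimax = 3.
0 ≠ 3, so no pure-strategy equilibrium exists.

No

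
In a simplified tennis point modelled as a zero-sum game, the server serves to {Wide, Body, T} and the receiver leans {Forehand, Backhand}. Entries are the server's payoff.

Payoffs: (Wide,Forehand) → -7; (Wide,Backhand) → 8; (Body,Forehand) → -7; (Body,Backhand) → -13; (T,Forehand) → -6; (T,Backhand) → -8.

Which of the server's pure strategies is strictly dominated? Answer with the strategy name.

Body

T gives a strictly higher payoff than Body against every column: -6 > -7, -8 > -13.
So Body is strictly dominated and the server never plays it.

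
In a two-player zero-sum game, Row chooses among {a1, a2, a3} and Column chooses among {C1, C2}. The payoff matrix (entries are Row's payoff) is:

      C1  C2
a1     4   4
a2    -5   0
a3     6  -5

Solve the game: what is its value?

4

Row minima: a1 → 4, a2 → -5, a3 → -5; maximin = 4.
Column maxima: C1 → 6, C2 → 4; minimax = 4.
Since maximin = minimax = 4, there is a saddle point and the value is 4.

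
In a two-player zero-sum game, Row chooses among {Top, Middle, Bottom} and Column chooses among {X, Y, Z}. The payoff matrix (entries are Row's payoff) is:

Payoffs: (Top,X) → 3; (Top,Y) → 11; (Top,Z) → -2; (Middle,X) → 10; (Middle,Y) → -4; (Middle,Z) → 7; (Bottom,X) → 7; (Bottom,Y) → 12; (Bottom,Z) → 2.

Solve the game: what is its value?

Row minima: Top → -2, Middle → -4, Bottom → 2; maximin = 2.
Column maxima: X → 10, Y → 12, Z → 7; minimax = 7.
2 ≠ 7, so there is no saddle point; optimal play is mixed.
Top is strictly dominated by Bottom, so Row never plays it.
X is strictly dominated by Z (it gives Row strictly more in every row), so Column never plays it.
On the remaining 2×2 (Middle, Bottom vs Y, Z):
Let Row play Middle with probability p. Expected payoff against Y: (-4)p + 12(1−p) = −16p + 12; against Z: 7p + 2(1−p) = 5p + 2.
Setting these equal: −16p + 12 = 5p + 2 ⇒ −21p = -10 ⇒ p = 10/21, and the value is (-16)·(10/21) + 12 = 92/21.
For Column: with q = P(Y), equating Middle's and Bottom's payoffs gives −11q + 7 = 10q + 2 ⇒ q = 5/21.

92/21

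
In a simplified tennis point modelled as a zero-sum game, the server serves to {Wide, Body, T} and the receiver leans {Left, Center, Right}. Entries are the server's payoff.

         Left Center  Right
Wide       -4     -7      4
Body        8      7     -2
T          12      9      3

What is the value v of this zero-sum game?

Row minima: Wide → -7, Body → -2, T → 3; maximin = 3.
Column maxima: Left → 12, Center → 9, Right → 4; minimax = 4.
3 ≠ 4, so there is no saddle point; optimal play is mixed.
Body is strictly dominated by T, so the server never plays it.
Left is strictly dominated by Center (it gives the server strictly more in every row), so the receiver never plays it.
On the remaining 2×2 (Wide, T vs Center, Right):
Let the server play Wide with probability p. Expected payoff against Center: (-7)p + 9(1−p) = −16p + 9; against Right: 4p + 3(1−p) = p + 3.
Setting these equal: −16p + 9 = p + 3 ⇒ −17p = -6 ⇒ p = 6/17, and the value is (-16)·(6/17) + 9 = 57/17.
For the receiver: with q = P(Center), equating Wide's and T's payoffs gives −11q + 4 = 6q + 3 ⇒ q = 1/17.

57/17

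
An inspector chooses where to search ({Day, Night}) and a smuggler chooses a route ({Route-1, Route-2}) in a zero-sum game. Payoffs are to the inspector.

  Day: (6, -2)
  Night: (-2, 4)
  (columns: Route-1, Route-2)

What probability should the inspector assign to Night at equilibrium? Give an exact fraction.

4/7

Row minima: Day → -2, Night → -2; maximin = -2.
Column maxima: Route-1 → 6, Route-2 → 4; minimax = 4.
-2 ≠ 4, so there is no saddle point; optimal play is mixed.
Let the inspector play Day with probability p. Expected payoff against Route-1: 6p + (-2)(1−p) = 8p − 2; against Route-2: (-2)p + 4(1−p) = −6p + 4.
Setting these equal: 8p − 2 = −6p + 4 ⇒ 14p = 6 ⇒ p = 3/7, and the value is (8)·(3/7) − 2 = 10/7.
For the smuggler: with q = P(Route-1), equating Day's and Night's payoffs gives 8q − 2 = −6q + 4 ⇒ q = 3/7.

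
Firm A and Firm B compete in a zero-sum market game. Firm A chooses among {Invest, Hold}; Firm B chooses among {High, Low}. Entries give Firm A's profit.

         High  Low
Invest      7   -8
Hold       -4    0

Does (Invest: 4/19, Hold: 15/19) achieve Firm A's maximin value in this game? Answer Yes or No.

Yes

Against High this mix gives (4/19)·7 + (15/19)·(-4) = -32/19.
Against Low this mix gives (4/19)·(-8) + (15/19)·0 = -32/19.
All of Firm B's active replies (High, Low) yield -32/19, and no column does worse for Firm A. The mix makes Firm B indifferent and guarantees -32/19, so it is optimal.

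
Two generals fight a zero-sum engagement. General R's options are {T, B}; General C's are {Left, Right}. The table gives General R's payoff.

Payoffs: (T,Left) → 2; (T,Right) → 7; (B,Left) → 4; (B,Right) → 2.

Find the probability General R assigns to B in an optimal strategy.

5/7

Row minima: T → 2, B → 2; maximin = 2.
Column maxima: Left → 4, Right → 7; minimax = 4.
2 ≠ 4, so there is no saddle point; optimal play is mixed.
Let General R play T with probability p. Expected payoff against Left: 2p + 4(1−p) = −2p + 4; against Right: 7p + 2(1−p) = 5p + 2.
Setting these equal: −2p + 4 = 5p + 2 ⇒ −7p = -2 ⇒ p = 2/7, and the value is (-2)·(2/7) + 4 = 24/7.
For General C: with q = P(Left), equating T's and B's payoffs gives −5q + 7 = 2q + 2 ⇒ q = 5/7.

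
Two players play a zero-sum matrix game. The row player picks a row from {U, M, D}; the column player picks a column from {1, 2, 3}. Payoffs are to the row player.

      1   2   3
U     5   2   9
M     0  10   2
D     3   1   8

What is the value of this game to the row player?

50/13

Row minima: U → 2, M → 0, D → 1; maximin = 2.
Column maxima: 1 → 5, 2 → 10, 3 → 9; minimax = 5.
2 ≠ 5, so there is no saddle point; optimal play is mixed.
D is strictly dominated by U, so the row player never plays it.
3 is strictly dominated by 1 (it gives the row player strictly more in every row), so the column player never plays it.
On the remaining 2×2 (U, M vs 1, 2):
Let the row player play U with probability p. Expected payoff against 1: 5p + 0(1−p) = 5p; against 2: 2p + 10(1−p) = −8p + 10.
Setting these equal: 5p = −8p + 10 ⇒ 13p = 10 ⇒ p = 10/13, and the value is (5)·(10/13) = 50/13.
For the column player: with q = P(1), equating U's and M's payoffs gives 3q + 2 = −10q + 10 ⇒ q = 8/13.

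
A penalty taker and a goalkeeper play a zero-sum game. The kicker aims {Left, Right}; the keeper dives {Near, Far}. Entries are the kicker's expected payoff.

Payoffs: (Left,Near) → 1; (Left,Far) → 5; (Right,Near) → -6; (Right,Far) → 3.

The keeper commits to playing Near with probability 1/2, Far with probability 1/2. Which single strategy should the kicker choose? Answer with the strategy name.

Expected payoff of Left: (1/2)·1 + (1/2)·5 = 3.
Expected payoff of Right: (1/2)·(-6) + (1/2)·3 = -3/2.
The largest is 3, so the kicker's best response is Left.

Left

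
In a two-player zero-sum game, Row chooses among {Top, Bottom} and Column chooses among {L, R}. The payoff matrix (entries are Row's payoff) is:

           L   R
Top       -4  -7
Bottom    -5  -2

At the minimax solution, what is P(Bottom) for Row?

Row minima: Top → -7, Bottom → -5; maximin = -5.
Column maxima: L → -4, R → -2; minimax = -4.
-5 ≠ -4, so there is no saddle point; optimal play is mixed.
Let Row play Top with probability p. Expected payoff against L: (-4)p + (-5)(1−p) = p − 5; against R: (-7)p + (-2)(1−p) = −5p − 2.
Setting these equal: p − 5 = −5p − 2 ⇒ 6p = 3 ⇒ p = 1/2, and the value is (1)·(1/2) − 5 = -9/2.
For Column: with q = P(L), equating Top's and Bottom's payoffs gives 3q − 7 = −3q − 2 ⇒ q = 5/6.

1/2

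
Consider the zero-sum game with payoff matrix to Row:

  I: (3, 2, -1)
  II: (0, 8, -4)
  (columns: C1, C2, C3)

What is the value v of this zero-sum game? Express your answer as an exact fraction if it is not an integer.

-1

Row minima: I → -1, II → -4; maximin = -1.
Column maxima: C1 → 3, C2 → 8, C3 → -1; minimax = -1.
Since maximin = minimax = -1, there is a saddle point and the value is -1.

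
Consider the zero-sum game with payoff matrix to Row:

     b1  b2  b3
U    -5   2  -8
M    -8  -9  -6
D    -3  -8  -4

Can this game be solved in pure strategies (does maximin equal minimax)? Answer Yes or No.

No

Row minima: U → -8, M → -9, D → -8; maximin = -8.
Column maxima: b1 → -3, b2 → 2, b3 → -4; minimax = -4.
-8 ≠ -4, so no pure-strategy equilibrium exists.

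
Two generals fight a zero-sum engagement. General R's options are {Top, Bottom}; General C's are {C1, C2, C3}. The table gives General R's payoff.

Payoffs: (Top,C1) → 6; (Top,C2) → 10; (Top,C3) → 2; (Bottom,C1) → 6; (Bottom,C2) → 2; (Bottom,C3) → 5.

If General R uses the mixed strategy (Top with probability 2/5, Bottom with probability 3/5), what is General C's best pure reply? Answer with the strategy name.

If General C plays C1, General R's expected payoff is (2/5)·6 + (3/5)·6 = 6.
If General C plays C2, General R's expected payoff is (2/5)·10 + (3/5)·2 = 26/5.
If General C plays C3, General R's expected payoff is (2/5)·2 + (3/5)·5 = 19/5.
General C minimizes General R's payoff; the smallest is 19/5, so the best response is C3.

C3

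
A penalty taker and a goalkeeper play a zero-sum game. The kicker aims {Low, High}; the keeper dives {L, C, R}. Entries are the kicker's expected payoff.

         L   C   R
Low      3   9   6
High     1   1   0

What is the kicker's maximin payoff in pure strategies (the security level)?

3

Row minima: Low → 3, High → 0.
The best of these is 3.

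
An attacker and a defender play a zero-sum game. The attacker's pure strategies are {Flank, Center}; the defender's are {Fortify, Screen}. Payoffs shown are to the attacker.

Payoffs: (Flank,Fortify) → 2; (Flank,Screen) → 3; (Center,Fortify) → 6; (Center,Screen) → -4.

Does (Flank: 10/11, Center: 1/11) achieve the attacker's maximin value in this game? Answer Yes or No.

Against Fortify this mix gives (10/11)·2 + (1/11)·6 = 26/11.
Against Screen this mix gives (10/11)·3 + (1/11)·(-4) = 26/11.
All of the defender's active replies (Fortify, Screen) yield 26/11, and no column does worse for the attacker. The mix makes the defender indifferent and guarantees 26/11, so it is optimal.

Yes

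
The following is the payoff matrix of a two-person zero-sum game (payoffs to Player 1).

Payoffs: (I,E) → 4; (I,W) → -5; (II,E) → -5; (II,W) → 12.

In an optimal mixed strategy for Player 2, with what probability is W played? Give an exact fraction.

9/26

Row minima: I → -5, II → -5; maximin = -5.
Column maxima: E → 4, W → 12; minimax = 4.
-5 ≠ 4, so there is no saddle point; optimal play is mixed.
Let Player 1 play I with probability p. Expected payoff against E: 4p + (-5)(1−p) = 9p − 5; against W: (-5)p + 12(1−p) = −17p + 12.
Setting these equal: 9p − 5 = −17p + 12 ⇒ 26p = 17 ⇒ p = 17/26, and the value is (9)·(17/26) − 5 = 23/26.
For Player 2: with q = P(E), equating I's and II's payoffs gives 9q − 5 = −17q + 12 ⇒ q = 17/26.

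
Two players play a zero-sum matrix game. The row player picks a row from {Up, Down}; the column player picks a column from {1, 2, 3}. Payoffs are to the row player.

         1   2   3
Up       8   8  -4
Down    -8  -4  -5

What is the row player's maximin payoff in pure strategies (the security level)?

Row minima: Up → -4, Down → -8.
The best of these is -4.

-4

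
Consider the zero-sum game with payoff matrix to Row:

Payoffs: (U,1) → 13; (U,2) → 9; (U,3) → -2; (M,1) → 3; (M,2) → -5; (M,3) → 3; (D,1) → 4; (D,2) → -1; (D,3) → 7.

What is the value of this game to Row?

61/19

Row minima: U → -2, M → -5, D → -1; maximin = -1.
Column maxima: 1 → 13, 2 → 9, 3 → 7; minimax = 7.
-1 ≠ 7, so there is no saddle point; optimal play is mixed.
M is strictly dominated by D, so Row never plays it.
1 is strictly dominated by 2 (it gives Row strictly more in every row), so Column never plays it.
On the remaining 2×2 (U, D vs 2, 3):
Let Row play U with probability p. Expected payoff against 2: 9p + (-1)(1−p) = 10p − 1; against 3: (-2)p + 7(1−p) = −9p + 7.
Setting these equal: 10p − 1 = −9p + 7 ⇒ 19p = 8 ⇒ p = 8/19, and the value is (10)·(8/19) − 1 = 61/19.
For Column: with q = P(2), equating U's and D's payoffs gives 11q − 2 = −8q + 7 ⇒ q = 9/19.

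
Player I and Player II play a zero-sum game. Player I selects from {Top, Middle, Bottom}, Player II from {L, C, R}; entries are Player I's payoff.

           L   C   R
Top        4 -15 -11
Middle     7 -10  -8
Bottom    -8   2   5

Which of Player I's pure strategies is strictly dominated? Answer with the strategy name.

Middle gives a strictly higher payoff than Top against every column: 7 > 4, -10 > -15, -8 > -11.
So Top is strictly dominated and Player I never plays it.

Top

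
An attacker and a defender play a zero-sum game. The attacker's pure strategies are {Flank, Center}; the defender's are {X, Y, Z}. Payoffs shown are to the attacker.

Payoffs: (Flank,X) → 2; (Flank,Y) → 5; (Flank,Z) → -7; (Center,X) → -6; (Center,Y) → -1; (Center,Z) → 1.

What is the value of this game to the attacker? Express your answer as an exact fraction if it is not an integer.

-5/2

Row minima: Flank → -7, Center → -6; maximin = -6.
Column maxima: X → 2, Y → 5, Z → 1; minimax = 1.
-6 ≠ 1, so there is no saddle point; optimal play is mixed.
Y is strictly dominated by X (it gives the attacker strictly more in every row), so the defender never plays it.
On the remaining 2×2 (Flank, Center vs X, Z):
Let the attacker play Flank with probability p. Expected payoff against X: 2p + (-6)(1−p) = 8p − 6; against Z: (-7)p + 1(1−p) = −8p + 1.
Setting these equal: 8p − 6 = −8p + 1 ⇒ 16p = 7 ⇒ p = 7/16, and the value is (8)·(7/16) − 6 = -5/2.
For the defender: with q = P(X), equating Flank's and Center's payoffs gives 9q − 7 = −7q + 1 ⇒ q = 1/2.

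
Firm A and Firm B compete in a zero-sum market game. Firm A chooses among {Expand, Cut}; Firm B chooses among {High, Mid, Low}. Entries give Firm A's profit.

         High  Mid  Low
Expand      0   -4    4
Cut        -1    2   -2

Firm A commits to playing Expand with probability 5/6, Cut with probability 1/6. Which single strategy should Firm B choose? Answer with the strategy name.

If Firm B plays High, Firm A's expected payoff is (5/6)·0 + (1/6)·(-1) = -1/6.
If Firm B plays Mid, Firm A's expected payoff is (5/6)·(-4) + (1/6)·2 = -3.
If Firm B plays Low, Firm A's expected payoff is (5/6)·4 + (1/6)·(-2) = 3.
Firm B minimizes Firm A's payoff; the smallest is -3, so the best response is Mid.

Mid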